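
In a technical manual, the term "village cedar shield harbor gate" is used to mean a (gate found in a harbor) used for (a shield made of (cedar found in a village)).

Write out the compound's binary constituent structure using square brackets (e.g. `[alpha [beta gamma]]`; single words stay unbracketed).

[[[village cedar] shield] [harbor gate]]

Overall it is a kind of gate (specifically "harbor gate"); the modifier is "village cedar shield".
Inside "village cedar shield": head "shield", modifier "village cedar".
Inside "village cedar": head "cedar", modifier "village".
Inside "harbor gate": head "gate", modifier "harbor".
Putting it together: [[[village cedar] shield] [harbor gate]].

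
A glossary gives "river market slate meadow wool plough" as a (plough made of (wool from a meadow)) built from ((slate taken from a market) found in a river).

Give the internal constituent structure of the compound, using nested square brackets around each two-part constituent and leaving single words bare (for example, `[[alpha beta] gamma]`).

At the top level: head "plough" (specifically "meadow wool plough"); modifier "river market slate".
Inside "river market slate": head "slate" (specifically "market slate"), modifier "river".
Inside "market slate": head "slate", modifier "market".
Inside "meadow wool plough": head "plough", modifier "meadow wool".
Inside "meadow wool": head "wool", modifier "meadow".
Putting it together: [[river [market slate]] [[meadow wool] plough]].

[[river [market slate]] [[meadow wool] plough]]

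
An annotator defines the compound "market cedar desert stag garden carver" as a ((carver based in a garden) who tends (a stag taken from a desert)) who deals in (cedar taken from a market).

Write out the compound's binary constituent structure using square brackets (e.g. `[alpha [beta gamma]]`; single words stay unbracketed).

The outermost head in the paraphrase is "carver" (specifically "desert stag garden carver"), modified by "market cedar".
Within "market cedar", the head is "cedar" and the modifier is "market".
Within "desert stag garden carver", the head is "carver" (specifically "garden carver") and the modifier is "desert stag".
Within "desert stag", the head is "stag" and the modifier is "desert".
Within "garden carver", the head is "carver" and the modifier is "garden".
So the structure is [[market cedar] [[desert stag] [garden carver]]].

[[market cedar] [[desert stag] [garden carver]]]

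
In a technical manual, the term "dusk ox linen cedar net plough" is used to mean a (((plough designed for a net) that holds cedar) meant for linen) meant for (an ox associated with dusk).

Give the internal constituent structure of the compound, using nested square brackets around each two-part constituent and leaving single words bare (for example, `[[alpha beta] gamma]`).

[[dusk ox] [linen [cedar [net plough]]]]

Whole compound: head "plough" (specifically "linen cedar net plough"), modifier "dusk ox".
Inside "dusk ox": head "ox", modifier "dusk".
Inside "linen cedar net plough": head "plough" (specifically "cedar net plough"), modifier "linen".
Inside "cedar net plough": head "plough" (specifically "net plough"), modifier "cedar".
Inside "net plough": head "plough", modifier "net".
So the structure is [[dusk ox] [linen [cedar [net plough]]]].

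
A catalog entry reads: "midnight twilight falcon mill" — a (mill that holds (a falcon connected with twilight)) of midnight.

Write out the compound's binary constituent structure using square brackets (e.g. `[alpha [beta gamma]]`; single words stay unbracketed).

At the top level: head "mill" (specifically "twilight falcon mill"); modifier "midnight".
Inside "twilight falcon mill": head "mill", modifier "twilight falcon".
Inside "twilight falcon": head "falcon", modifier "twilight".
Assembled: [midnight [[twilight falcon] mill]].

[midnight [[twilight falcon] mill]]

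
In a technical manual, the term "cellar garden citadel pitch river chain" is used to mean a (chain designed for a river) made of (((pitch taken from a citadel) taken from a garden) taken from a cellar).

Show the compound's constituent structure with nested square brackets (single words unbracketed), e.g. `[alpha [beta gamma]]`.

Overall it is a kind of chain (specifically "river chain"); the modifier is "cellar garden citadel pitch".
"cellar garden citadel pitch" → head "pitch" (specifically "garden citadel pitch"), modifier "cellar".
"garden citadel pitch" → head "pitch" (specifically "citadel pitch"), modifier "garden".
"citadel pitch" → head "pitch", modifier "citadel".
"river chain" → head "chain", modifier "river".
So the structure is [[cellar [garden [citadel pitch]]] [river chain]].

[[cellar [garden [citadel pitch]]] [river chain]]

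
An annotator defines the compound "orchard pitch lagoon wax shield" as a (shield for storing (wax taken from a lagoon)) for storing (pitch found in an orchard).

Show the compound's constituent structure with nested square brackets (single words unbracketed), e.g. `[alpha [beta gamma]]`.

[[orchard pitch] [[lagoon wax] shield]]

Whole compound: head "shield" (specifically "lagoon wax shield"), modifier "orchard pitch".
"orchard pitch" → head "pitch", modifier "orchard".
"lagoon wax shield" → head "shield", modifier "lagoon wax".
"lagoon wax" → head "wax", modifier "lagoon".
So the structure is [[orchard pitch] [[lagoon wax] shield]].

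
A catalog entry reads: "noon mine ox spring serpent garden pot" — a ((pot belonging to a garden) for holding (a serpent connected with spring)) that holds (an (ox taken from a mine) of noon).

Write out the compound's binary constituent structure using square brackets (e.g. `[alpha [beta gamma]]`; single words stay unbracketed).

At the top level: head "pot" (specifically "spring serpent garden pot"); modifier "noon mine ox".
Inside "noon mine ox": head "ox" (specifically "mine ox"), modifier "noon".
Inside "mine ox": head "ox", modifier "mine".
Inside "spring serpent garden pot": head "pot" (specifically "garden pot"), modifier "spring serpent".
Inside "spring serpent": head "serpent", modifier "spring".
Inside "garden pot": head "pot", modifier "garden".
So the structure is [[noon [mine ox]] [[spring serpent] [garden pot]]].

[[noon [mine ox]] [[spring serpent] [garden pot]]]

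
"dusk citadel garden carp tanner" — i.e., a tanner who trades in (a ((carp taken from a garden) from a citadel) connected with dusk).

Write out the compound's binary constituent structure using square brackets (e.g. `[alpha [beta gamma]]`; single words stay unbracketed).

[[dusk [citadel [garden carp]]] tanner]

Overall it is a kind of tanner; the modifier is "dusk citadel garden carp".
Inside "dusk citadel garden carp": head "carp" (specifically "citadel garden carp"), modifier "dusk".
Inside "citadel garden carp": head "carp" (specifically "garden carp"), modifier "citadel".
Inside "garden carp": head "carp", modifier "garden".
Assembled: [[dusk [citadel [garden carp]]] tanner].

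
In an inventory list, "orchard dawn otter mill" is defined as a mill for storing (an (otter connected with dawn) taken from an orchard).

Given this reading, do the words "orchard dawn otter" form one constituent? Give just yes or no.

The paraphrase groups the words so that "orchard dawn otter" is one unit: it corresponds to a single parenthesized sub-phrase.
The full structure is [[orchard [dawn otter]] mill], in which [orchard dawn otter] is a constituent.

yes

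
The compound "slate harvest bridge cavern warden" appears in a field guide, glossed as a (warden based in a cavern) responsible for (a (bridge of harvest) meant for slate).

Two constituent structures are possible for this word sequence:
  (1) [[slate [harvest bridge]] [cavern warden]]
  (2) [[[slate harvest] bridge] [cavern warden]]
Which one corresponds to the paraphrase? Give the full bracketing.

The paraphrase's head is the "warden" part ("cavern warden"); its modifier is "slate harvest bridge".
That top-level split, carried through the inner groups, gives [[slate [harvest bridge]] [cavern warden]].

[[slate [harvest bridge]] [cavern warden]]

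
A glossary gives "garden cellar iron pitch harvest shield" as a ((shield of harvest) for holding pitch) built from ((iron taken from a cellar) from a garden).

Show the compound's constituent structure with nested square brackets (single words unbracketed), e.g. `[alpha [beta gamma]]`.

[[garden [cellar iron]] [pitch [harvest shield]]]

The outermost head in the paraphrase is "shield" (specifically "pitch harvest shield"), modified by "garden cellar iron".
"garden cellar iron" → head "iron" (specifically "cellar iron"), modifier "garden".
"cellar iron" → head "iron", modifier "cellar".
"pitch harvest shield" → head "shield" (specifically "harvest shield"), modifier "pitch".
"harvest shield" → head "shield", modifier "harvest".
Assembled: [[garden [cellar iron]] [pitch [harvest shield]]].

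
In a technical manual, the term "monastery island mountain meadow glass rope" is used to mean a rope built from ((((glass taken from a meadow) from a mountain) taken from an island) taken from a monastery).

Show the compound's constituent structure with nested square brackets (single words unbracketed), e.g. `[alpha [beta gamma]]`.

[[monastery [island [mountain [meadow glass]]]] rope]

Overall it is a kind of rope; the modifier is "monastery island mountain meadow glass".
Within "monastery island mountain meadow glass", the head is "glass" (specifically "island mountain meadow glass") and the modifier is "monastery".
Within "island mountain meadow glass", the head is "glass" (specifically "mountain meadow glass") and the modifier is "island".
Within "mountain meadow glass", the head is "glass" (specifically "meadow glass") and the modifier is "mountain".
Within "meadow glass", the head is "glass" and the modifier is "meadow".
Putting it together: [[monastery [island [mountain [meadow glass]]]] rope].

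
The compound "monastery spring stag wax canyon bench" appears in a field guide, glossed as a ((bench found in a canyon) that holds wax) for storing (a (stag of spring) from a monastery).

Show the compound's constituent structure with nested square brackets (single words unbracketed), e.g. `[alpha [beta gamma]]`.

The outermost head in the paraphrase is "bench" (specifically "wax canyon bench"), modified by "monastery spring stag".
Inside "monastery spring stag": head "stag" (specifically "spring stag"), modifier "monastery".
Inside "spring stag": head "stag", modifier "spring".
Inside "wax canyon bench": head "bench" (specifically "canyon bench"), modifier "wax".
Inside "canyon bench": head "bench", modifier "canyon".
So the structure is [[monastery [spring stag]] [wax [canyon bench]]].

[[monastery [spring stag]] [wax [canyon bench]]]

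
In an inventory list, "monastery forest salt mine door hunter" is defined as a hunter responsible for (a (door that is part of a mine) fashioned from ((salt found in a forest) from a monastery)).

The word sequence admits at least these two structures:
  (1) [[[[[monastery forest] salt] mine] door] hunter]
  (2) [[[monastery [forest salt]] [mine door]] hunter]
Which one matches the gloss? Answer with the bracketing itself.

[[[monastery [forest salt]] [mine door]] hunter]

The paraphrase's head is the "hunter" part ("hunter"); its modifier is "monastery forest salt mine door".
That top-level split, carried through the inner groups, gives [[[monastery [forest salt]] [mine door]] hunter].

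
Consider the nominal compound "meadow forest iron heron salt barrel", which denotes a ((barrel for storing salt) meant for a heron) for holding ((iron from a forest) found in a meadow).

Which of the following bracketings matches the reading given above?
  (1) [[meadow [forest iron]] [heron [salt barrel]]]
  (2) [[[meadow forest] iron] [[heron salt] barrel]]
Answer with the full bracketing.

[[meadow [forest iron]] [heron [salt barrel]]]

The paraphrase's head is the "barrel" part ("heron salt barrel"); its modifier is "meadow forest iron".
That top-level split, carried through the inner groups, gives [[meadow [forest iron]] [heron [salt barrel]]].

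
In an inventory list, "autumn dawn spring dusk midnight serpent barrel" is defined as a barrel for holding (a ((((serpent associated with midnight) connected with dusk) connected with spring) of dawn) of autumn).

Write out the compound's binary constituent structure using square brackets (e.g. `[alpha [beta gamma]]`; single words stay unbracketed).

[[autumn [dawn [spring [dusk [midnight serpent]]]]] barrel]

Whole compound: head "barrel", modifier "autumn dawn spring dusk midnight serpent".
Within "autumn dawn spring dusk midnight serpent", the head is "serpent" (specifically "dawn spring dusk midnight serpent") and the modifier is "autumn".
Within "dawn spring dusk midnight serpent", the head is "serpent" (specifically "spring dusk midnight serpent") and the modifier is "dawn".
Within "spring dusk midnight serpent", the head is "serpent" (specifically "dusk midnight serpent") and the modifier is "spring".
Within "dusk midnight serpent", the head is "serpent" (specifically "midnight serpent") and the modifier is "dusk".
Within "midnight serpent", the head is "serpent" and the modifier is "midnight".
Assembled: [[autumn [dawn [spring [dusk [midnight serpent]]]]] barrel].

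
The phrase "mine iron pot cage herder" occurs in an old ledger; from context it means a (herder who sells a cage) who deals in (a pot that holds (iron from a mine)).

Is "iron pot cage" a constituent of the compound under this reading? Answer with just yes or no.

The top-level split is [mine iron pot] [cage herder]; the full structure is [[[mine iron] pot] [cage herder]].
"iron pot cage" straddles a constituent boundary, so it is not a single unit.

no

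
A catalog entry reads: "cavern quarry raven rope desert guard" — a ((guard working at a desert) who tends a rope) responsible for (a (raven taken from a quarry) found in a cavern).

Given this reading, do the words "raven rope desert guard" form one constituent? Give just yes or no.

The top-level split is [cavern quarry raven] [rope desert guard]; the full structure is [[cavern [quarry raven]] [rope [desert guard]]].
"raven rope desert guard" straddles a constituent boundary, so it is not a single unit.

no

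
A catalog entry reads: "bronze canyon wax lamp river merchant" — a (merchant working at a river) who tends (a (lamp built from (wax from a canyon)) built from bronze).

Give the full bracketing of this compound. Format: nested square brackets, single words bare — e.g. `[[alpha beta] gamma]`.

The outermost head in the paraphrase is "merchant" (specifically "river merchant"), modified by "bronze canyon wax lamp".
"bronze canyon wax lamp" → head "lamp" (specifically "canyon wax lamp"), modifier "bronze".
"canyon wax lamp" → head "lamp", modifier "canyon wax".
"canyon wax" → head "wax", modifier "canyon".
"river merchant" → head "merchant", modifier "river".
So the structure is [[bronze [[canyon wax] lamp]] [river merchant]].

[[bronze [[canyon wax] lamp]] [river merchant]]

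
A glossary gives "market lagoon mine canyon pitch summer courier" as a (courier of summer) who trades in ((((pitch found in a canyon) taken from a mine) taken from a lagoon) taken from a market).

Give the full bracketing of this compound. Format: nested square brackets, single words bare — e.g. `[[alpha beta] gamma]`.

[[market [lagoon [mine [canyon pitch]]]] [summer courier]]

At the top level: head "courier" (specifically "summer courier"); modifier "market lagoon mine canyon pitch".
Within "market lagoon mine canyon pitch", the head is "pitch" (specifically "lagoon mine canyon pitch") and the modifier is "market".
Within "lagoon mine canyon pitch", the head is "pitch" (specifically "mine canyon pitch") and the modifier is "lagoon".
Within "mine canyon pitch", the head is "pitch" (specifically "canyon pitch") and the modifier is "mine".
Within "canyon pitch", the head is "pitch" and the modifier is "canyon".
Within "summer courier", the head is "courier" and the modifier is "summer".
Assembled: [[market [lagoon [mine [canyon pitch]]]] [summer courier]].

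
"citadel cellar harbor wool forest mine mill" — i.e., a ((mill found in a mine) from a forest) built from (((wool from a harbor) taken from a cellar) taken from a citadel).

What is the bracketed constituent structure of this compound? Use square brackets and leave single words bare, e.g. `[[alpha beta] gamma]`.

Overall it is a kind of mill (specifically "forest mine mill"); the modifier is "citadel cellar harbor wool".
Within "citadel cellar harbor wool", the head is "wool" (specifically "cellar harbor wool") and the modifier is "citadel".
Within "cellar harbor wool", the head is "wool" (specifically "harbor wool") and the modifier is "cellar".
Within "harbor wool", the head is "wool" and the modifier is "harbor".
Within "forest mine mill", the head is "mill" (specifically "mine mill") and the modifier is "forest".
Within "mine mill", the head is "mill" and the modifier is "mine".
So the structure is [[citadel [cellar [harbor wool]]] [forest [mine mill]]].

[[citadel [cellar [harbor wool]]] [forest [mine mill]]]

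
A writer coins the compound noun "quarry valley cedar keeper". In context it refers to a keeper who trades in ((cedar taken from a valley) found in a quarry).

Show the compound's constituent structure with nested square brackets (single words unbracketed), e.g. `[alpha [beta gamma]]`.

[[quarry [valley cedar]] keeper]

Whole compound: head "keeper", modifier "quarry valley cedar".
Inside "quarry valley cedar": head "cedar" (specifically "valley cedar"), modifier "quarry".
Inside "valley cedar": head "cedar", modifier "valley".
Assembled: [[quarry [valley cedar]] keeper].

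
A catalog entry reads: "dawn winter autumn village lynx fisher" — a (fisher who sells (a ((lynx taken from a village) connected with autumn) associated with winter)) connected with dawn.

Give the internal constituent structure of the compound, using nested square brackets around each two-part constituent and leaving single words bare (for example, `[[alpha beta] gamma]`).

Overall it is a kind of fisher (specifically "winter autumn village lynx fisher"); the modifier is "dawn".
Within "winter autumn village lynx fisher", the head is "fisher" and the modifier is "winter autumn village lynx".
Within "winter autumn village lynx", the head is "lynx" (specifically "autumn village lynx") and the modifier is "winter".
Within "autumn village lynx", the head is "lynx" (specifically "village lynx") and the modifier is "autumn".
Within "village lynx", the head is "lynx" and the modifier is "village".
Assembled: [dawn [[winter [autumn [village lynx]]] fisher]].

[dawn [[winter [autumn [village lynx]]] fisher]]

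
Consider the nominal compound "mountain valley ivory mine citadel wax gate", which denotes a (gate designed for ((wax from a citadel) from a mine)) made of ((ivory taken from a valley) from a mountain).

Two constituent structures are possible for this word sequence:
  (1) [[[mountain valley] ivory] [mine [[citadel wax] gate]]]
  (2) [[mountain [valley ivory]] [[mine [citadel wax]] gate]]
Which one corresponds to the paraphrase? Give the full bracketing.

The paraphrase's head is the "gate" part ("mine citadel wax gate"); its modifier is "mountain valley ivory".
That top-level split, carried through the inner groups, gives [[mountain [valley ivory]] [[mine [citadel wax]] gate]].

[[mountain [valley ivory]] [[mine [citadel wax]] gate]]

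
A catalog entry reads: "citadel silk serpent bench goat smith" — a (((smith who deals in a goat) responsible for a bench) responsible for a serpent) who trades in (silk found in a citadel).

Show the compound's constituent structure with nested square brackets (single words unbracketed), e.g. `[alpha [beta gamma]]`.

[[citadel silk] [serpent [bench [goat smith]]]]

The outermost head in the paraphrase is "smith" (specifically "serpent bench goat smith"), modified by "citadel silk".
Inside "citadel silk": head "silk", modifier "citadel".
Inside "serpent bench goat smith": head "smith" (specifically "bench goat smith"), modifier "serpent".
Inside "bench goat smith": head "smith" (specifically "goat smith"), modifier "bench".
Inside "goat smith": head "smith", modifier "goat".
Assembled: [[citadel silk] [serpent [bench [goat smith]]]].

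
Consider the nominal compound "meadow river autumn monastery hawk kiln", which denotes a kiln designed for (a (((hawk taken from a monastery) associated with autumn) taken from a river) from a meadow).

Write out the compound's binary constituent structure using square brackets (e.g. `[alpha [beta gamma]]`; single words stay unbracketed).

Overall it is a kind of kiln; the modifier is "meadow river autumn monastery hawk".
Within "meadow river autumn monastery hawk", the head is "hawk" (specifically "river autumn monastery hawk") and the modifier is "meadow".
Within "river autumn monastery hawk", the head is "hawk" (specifically "autumn monastery hawk") and the modifier is "river".
Within "autumn monastery hawk", the head is "hawk" (specifically "monastery hawk") and the modifier is "autumn".
Within "monastery hawk", the head is "hawk" and the modifier is "monastery".
So the structure is [[meadow [river [autumn [monastery hawk]]]] kiln].

[[meadow [river [autumn [monastery hawk]]]] kiln]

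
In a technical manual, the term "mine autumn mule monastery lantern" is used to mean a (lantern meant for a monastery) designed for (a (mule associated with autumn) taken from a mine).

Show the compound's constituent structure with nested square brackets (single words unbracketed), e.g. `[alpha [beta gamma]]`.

At the top level: head "lantern" (specifically "monastery lantern"); modifier "mine autumn mule".
"mine autumn mule" → head "mule" (specifically "autumn mule"), modifier "mine".
"autumn mule" → head "mule", modifier "autumn".
"monastery lantern" → head "lantern", modifier "monastery".
So the structure is [[mine [autumn mule]] [monastery lantern]].

[[mine [autumn mule]] [monastery lantern]]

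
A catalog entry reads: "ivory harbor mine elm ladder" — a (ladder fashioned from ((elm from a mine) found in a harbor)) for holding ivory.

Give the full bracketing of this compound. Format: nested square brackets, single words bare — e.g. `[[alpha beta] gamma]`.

At the top level: head "ladder" (specifically "harbor mine elm ladder"); modifier "ivory".
Within "harbor mine elm ladder", the head is "ladder" and the modifier is "harbor mine elm".
Within "harbor mine elm", the head is "elm" (specifically "mine elm") and the modifier is "harbor".
Within "mine elm", the head is "elm" and the modifier is "mine".
Putting it together: [ivory [[harbor [mine elm]] ladder]].

[ivory [[harbor [mine elm]] ladder]]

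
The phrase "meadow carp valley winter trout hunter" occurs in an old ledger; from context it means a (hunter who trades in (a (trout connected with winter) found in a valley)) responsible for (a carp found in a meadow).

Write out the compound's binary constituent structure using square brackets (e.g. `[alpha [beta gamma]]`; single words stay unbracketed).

[[meadow carp] [[valley [winter trout]] hunter]]

Whole compound: head "hunter" (specifically "valley winter trout hunter"), modifier "meadow carp".
Within "meadow carp", the head is "carp" and the modifier is "meadow".
Within "valley winter trout hunter", the head is "hunter" and the modifier is "valley winter trout".
Within "valley winter trout", the head is "trout" (specifically "winter trout") and the modifier is "valley".
Within "winter trout", the head is "trout" and the modifier is "winter".
Assembled: [[meadow carp] [[valley [winter trout]] hunter]].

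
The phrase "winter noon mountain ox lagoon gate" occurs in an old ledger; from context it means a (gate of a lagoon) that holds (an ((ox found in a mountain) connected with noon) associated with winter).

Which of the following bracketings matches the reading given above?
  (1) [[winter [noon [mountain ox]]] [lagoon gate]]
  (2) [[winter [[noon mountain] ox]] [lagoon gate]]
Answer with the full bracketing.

The paraphrase's head is the "gate" part ("lagoon gate"); its modifier is "winter noon mountain ox".
That top-level split, carried through the inner groups, gives [[winter [noon [mountain ox]]] [lagoon gate]].

[[winter [noon [mountain ox]]] [lagoon gate]]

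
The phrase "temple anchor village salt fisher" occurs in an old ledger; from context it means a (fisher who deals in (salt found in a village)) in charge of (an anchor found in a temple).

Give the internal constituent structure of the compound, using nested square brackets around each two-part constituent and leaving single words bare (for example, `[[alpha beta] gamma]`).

Overall it is a kind of fisher (specifically "village salt fisher"); the modifier is "temple anchor".
Within "temple anchor", the head is "anchor" and the modifier is "temple".
Within "village salt fisher", the head is "fisher" and the modifier is "village salt".
Within "village salt", the head is "salt" and the modifier is "village".
So the structure is [[temple anchor] [[village salt] fisher]].

[[temple anchor] [[village salt] fisher]]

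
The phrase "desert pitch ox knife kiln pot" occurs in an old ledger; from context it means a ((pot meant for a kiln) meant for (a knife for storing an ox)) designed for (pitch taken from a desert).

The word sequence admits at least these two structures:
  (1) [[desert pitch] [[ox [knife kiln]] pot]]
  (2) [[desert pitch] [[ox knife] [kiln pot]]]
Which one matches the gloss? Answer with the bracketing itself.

The paraphrase's head is the "pot" part ("ox knife kiln pot"); its modifier is "desert pitch".
That top-level split, carried through the inner groups, gives [[desert pitch] [[ox knife] [kiln pot]]].

[[desert pitch] [[ox knife] [kiln pot]]]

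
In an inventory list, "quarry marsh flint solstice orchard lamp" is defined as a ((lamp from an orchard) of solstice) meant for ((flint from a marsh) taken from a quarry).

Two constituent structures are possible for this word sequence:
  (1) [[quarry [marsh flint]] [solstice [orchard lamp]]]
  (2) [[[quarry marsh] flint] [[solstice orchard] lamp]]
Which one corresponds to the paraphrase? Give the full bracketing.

The paraphrase's head is the "lamp" part ("solstice orchard lamp"); its modifier is "quarry marsh flint".
That top-level split, carried through the inner groups, gives [[quarry [marsh flint]] [solstice [orchard lamp]]].

[[quarry [marsh flint]] [solstice [orchard lamp]]]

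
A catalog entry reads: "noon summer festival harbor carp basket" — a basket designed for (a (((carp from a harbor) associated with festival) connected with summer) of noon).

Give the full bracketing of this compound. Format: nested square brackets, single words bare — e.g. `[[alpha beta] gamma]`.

Whole compound: head "basket", modifier "noon summer festival harbor carp".
Inside "noon summer festival harbor carp": head "carp" (specifically "summer festival harbor carp"), modifier "noon".
Inside "summer festival harbor carp": head "carp" (specifically "festival harbor carp"), modifier "summer".
Inside "festival harbor carp": head "carp" (specifically "harbor carp"), modifier "festival".
Inside "harbor carp": head "carp", modifier "harbor".
Assembled: [[noon [summer [festival [harbor carp]]]] basket].

[[noon [summer [festival [harbor carp]]]] basket]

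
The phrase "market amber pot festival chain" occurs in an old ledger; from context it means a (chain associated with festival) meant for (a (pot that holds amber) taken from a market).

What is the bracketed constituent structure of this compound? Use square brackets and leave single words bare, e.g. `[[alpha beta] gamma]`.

The outermost head in the paraphrase is "chain" (specifically "festival chain"), modified by "market amber pot".
Within "market amber pot", the head is "pot" (specifically "amber pot") and the modifier is "market".
Within "amber pot", the head is "pot" and the modifier is "amber".
Within "festival chain", the head is "chain" and the modifier is "festival".
Putting it together: [[market [amber pot]] [festival chain]].

[[market [amber pot]] [festival chain]]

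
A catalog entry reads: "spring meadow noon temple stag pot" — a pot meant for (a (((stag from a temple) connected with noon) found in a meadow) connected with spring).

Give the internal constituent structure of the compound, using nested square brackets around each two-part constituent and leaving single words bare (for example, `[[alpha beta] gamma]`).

[[spring [meadow [noon [temple stag]]]] pot]

Whole compound: head "pot", modifier "spring meadow noon temple stag".
Inside "spring meadow noon temple stag": head "stag" (specifically "meadow noon temple stag"), modifier "spring".
Inside "meadow noon temple stag": head "stag" (specifically "noon temple stag"), modifier "meadow".
Inside "noon temple stag": head "stag" (specifically "temple stag"), modifier "noon".
Inside "temple stag": head "stag", modifier "temple".
So the structure is [[spring [meadow [noon [temple stag]]]] pot].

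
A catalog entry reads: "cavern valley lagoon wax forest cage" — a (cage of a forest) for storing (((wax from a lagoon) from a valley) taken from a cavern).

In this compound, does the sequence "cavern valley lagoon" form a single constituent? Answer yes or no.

no

The top-level split is [cavern valley lagoon wax] [forest cage]; the full structure is [[cavern [valley [lagoon wax]]] [forest cage]].
"cavern valley lagoon" straddles a constituent boundary, so it is not a single unit.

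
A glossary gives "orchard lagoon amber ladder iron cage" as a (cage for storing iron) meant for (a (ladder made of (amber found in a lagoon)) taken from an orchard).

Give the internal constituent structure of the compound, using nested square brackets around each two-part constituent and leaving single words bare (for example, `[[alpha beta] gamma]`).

Overall it is a kind of cage (specifically "iron cage"); the modifier is "orchard lagoon amber ladder".
Within "orchard lagoon amber ladder", the head is "ladder" (specifically "lagoon amber ladder") and the modifier is "orchard".
Within "lagoon amber ladder", the head is "ladder" and the modifier is "lagoon amber".
Within "lagoon amber", the head is "amber" and the modifier is "lagoon".
Within "iron cage", the head is "cage" and the modifier is "iron".
So the structure is [[orchard [[lagoon amber] ladder]] [iron cage]].

[[orchard [[lagoon amber] ladder]] [iron cage]]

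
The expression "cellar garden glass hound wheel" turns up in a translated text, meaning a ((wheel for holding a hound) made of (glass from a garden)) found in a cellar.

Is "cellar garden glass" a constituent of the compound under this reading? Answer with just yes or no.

no

The top-level split is [cellar] [garden glass hound wheel]; the full structure is [cellar [[garden glass] [hound wheel]]].
"cellar garden glass" straddles a constituent boundary, so it is not a single unit.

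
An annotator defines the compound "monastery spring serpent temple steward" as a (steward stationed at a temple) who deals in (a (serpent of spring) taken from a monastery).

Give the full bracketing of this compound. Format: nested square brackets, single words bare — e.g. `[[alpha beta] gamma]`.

Overall it is a kind of steward (specifically "temple steward"); the modifier is "monastery spring serpent".
Inside "monastery spring serpent": head "serpent" (specifically "spring serpent"), modifier "monastery".
Inside "spring serpent": head "serpent", modifier "spring".
Inside "temple steward": head "steward", modifier "temple".
So the structure is [[monastery [spring serpent]] [temple steward]].

[[monastery [spring serpent]] [temple steward]]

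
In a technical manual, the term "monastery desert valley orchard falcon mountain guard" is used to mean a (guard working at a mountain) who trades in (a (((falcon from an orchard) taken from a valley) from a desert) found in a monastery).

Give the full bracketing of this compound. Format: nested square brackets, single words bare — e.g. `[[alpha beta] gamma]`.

[[monastery [desert [valley [orchard falcon]]]] [mountain guard]]

Whole compound: head "guard" (specifically "mountain guard"), modifier "monastery desert valley orchard falcon".
"monastery desert valley orchard falcon" → head "falcon" (specifically "desert valley orchard falcon"), modifier "monastery".
"desert valley orchard falcon" → head "falcon" (specifically "valley orchard falcon"), modifier "desert".
"valley orchard falcon" → head "falcon" (specifically "orchard falcon"), modifier "valley".
"orchard falcon" → head "falcon", modifier "orchard".
"mountain guard" → head "guard", modifier "mountain".
Assembled: [[monastery [desert [valley [orchard falcon]]]] [mountain guard]].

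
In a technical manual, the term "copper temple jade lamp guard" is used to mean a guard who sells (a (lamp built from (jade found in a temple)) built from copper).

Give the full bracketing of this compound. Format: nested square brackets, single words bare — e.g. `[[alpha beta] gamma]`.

[[copper [[temple jade] lamp]] guard]

Whole compound: head "guard", modifier "copper temple jade lamp".
"copper temple jade lamp" → head "lamp" (specifically "temple jade lamp"), modifier "copper".
"temple jade lamp" → head "lamp", modifier "temple jade".
"temple jade" → head "jade", modifier "temple".
So the structure is [[copper [[temple jade] lamp]] guard].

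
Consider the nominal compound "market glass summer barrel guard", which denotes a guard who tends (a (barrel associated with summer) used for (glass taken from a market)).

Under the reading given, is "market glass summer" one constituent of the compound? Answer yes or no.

no

The top-level split is [market glass summer barrel] [guard]; the full structure is [[[market glass] [summer barrel]] guard].
"market glass summer" straddles a constituent boundary, so it is not a single unit.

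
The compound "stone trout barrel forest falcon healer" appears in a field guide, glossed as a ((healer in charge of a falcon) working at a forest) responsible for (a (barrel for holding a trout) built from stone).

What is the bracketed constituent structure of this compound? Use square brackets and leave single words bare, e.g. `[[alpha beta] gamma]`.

The outermost head in the paraphrase is "healer" (specifically "forest falcon healer"), modified by "stone trout barrel".
Inside "stone trout barrel": head "barrel" (specifically "trout barrel"), modifier "stone".
Inside "trout barrel": head "barrel", modifier "trout".
Inside "forest falcon healer": head "healer" (specifically "falcon healer"), modifier "forest".
Inside "falcon healer": head "healer", modifier "falcon".
Putting it together: [[stone [trout barrel]] [forest [falcon healer]]].

[[stone [trout barrel]] [forest [falcon healer]]]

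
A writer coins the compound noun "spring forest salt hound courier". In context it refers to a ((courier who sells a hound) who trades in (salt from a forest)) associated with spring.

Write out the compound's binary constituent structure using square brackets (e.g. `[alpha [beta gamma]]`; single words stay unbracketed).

The outermost head in the paraphrase is "courier" (specifically "forest salt hound courier"), modified by "spring".
Inside "forest salt hound courier": head "courier" (specifically "hound courier"), modifier "forest salt".
Inside "forest salt": head "salt", modifier "forest".
Inside "hound courier": head "courier", modifier "hound".
So the structure is [spring [[forest salt] [hound courier]]].

[spring [[forest salt] [hound courier]]]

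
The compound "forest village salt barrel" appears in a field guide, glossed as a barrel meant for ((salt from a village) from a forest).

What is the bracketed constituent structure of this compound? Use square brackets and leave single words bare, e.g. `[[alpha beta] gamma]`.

[[forest [village salt]] barrel]

At the top level: head "barrel"; modifier "forest village salt".
"forest village salt" → head "salt" (specifically "village salt"), modifier "forest".
"village salt" → head "salt", modifier "village".
Putting it together: [[forest [village salt]] barrel].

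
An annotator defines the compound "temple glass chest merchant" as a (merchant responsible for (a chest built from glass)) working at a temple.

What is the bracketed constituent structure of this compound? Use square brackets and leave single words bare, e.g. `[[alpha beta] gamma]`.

[temple [[glass chest] merchant]]

Whole compound: head "merchant" (specifically "glass chest merchant"), modifier "temple".
"glass chest merchant" → head "merchant", modifier "glass chest".
"glass chest" → head "chest", modifier "glass".
Assembled: [temple [[glass chest] merchant]].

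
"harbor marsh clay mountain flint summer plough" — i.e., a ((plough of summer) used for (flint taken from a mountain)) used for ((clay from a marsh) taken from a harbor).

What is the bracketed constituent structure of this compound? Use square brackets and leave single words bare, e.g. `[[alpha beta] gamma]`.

[[harbor [marsh clay]] [[mountain flint] [summer plough]]]

At the top level: head "plough" (specifically "mountain flint summer plough"); modifier "harbor marsh clay".
"harbor marsh clay" → head "clay" (specifically "marsh clay"), modifier "harbor".
"marsh clay" → head "clay", modifier "marsh".
"mountain flint summer plough" → head "plough" (specifically "summer plough"), modifier "mountain flint".
"mountain flint" → head "flint", modifier "mountain".
"summer plough" → head "plough", modifier "summer".
Putting it together: [[harbor [marsh clay]] [[mountain flint] [summer plough]]].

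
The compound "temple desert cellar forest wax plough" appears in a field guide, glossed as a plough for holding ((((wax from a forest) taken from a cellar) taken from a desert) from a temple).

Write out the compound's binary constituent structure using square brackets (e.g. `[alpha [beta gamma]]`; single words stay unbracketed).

Whole compound: head "plough", modifier "temple desert cellar forest wax".
Inside "temple desert cellar forest wax": head "wax" (specifically "desert cellar forest wax"), modifier "temple".
Inside "desert cellar forest wax": head "wax" (specifically "cellar forest wax"), modifier "desert".
Inside "cellar forest wax": head "wax" (specifically "forest wax"), modifier "cellar".
Inside "forest wax": head "wax", modifier "forest".
Assembled: [[temple [desert [cellar [forest wax]]]] plough].

[[temple [desert [cellar [forest wax]]]] plough]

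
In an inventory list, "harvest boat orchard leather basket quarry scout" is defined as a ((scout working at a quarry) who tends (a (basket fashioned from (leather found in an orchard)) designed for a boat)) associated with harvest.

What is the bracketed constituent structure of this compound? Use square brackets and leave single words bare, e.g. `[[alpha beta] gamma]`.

The outermost head in the paraphrase is "scout" (specifically "boat orchard leather basket quarry scout"), modified by "harvest".
Inside "boat orchard leather basket quarry scout": head "scout" (specifically "quarry scout"), modifier "boat orchard leather basket".
Inside "boat orchard leather basket": head "basket" (specifically "orchard leather basket"), modifier "boat".
Inside "orchard leather basket": head "basket", modifier "orchard leather".
Inside "orchard leather": head "leather", modifier "orchard".
Inside "quarry scout": head "scout", modifier "quarry".
So the structure is [harvest [[boat [[orchard leather] basket]] [quarry scout]]].

[harvest [[boat [[orchard leather] basket]] [quarry scout]]]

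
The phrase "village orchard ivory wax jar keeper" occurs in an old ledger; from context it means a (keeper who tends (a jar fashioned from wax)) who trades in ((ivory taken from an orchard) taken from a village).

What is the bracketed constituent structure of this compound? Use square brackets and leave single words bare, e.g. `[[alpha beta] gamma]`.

[[village [orchard ivory]] [[wax jar] keeper]]

Whole compound: head "keeper" (specifically "wax jar keeper"), modifier "village orchard ivory".
"village orchard ivory" → head "ivory" (specifically "orchard ivory"), modifier "village".
"orchard ivory" → head "ivory", modifier "orchard".
"wax jar keeper" → head "keeper", modifier "wax jar".
"wax jar" → head "jar", modifier "wax".
So the structure is [[village [orchard ivory]] [[wax jar] keeper]].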